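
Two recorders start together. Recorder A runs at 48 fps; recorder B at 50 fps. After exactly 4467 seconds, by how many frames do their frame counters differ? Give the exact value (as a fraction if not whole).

8934 frames

A emits 48 × 4467 = 214416 frames; B emits 50 × 4467 = 223350.
Difference = 8934 frames; B is ahead of A.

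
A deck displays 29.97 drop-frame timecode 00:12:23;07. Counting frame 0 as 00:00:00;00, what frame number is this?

22275

As if non-drop at 30 labels/s: (0 × 3600 + 12 × 60 + 23) × 30 + 7 = 22297.
Minute boundaries passed: 12; those not divisible by 10: 12 − 1 = 11; dropped labels = 2 × 11 = 22.
Actual frame index = 22297 − 22 = 22275.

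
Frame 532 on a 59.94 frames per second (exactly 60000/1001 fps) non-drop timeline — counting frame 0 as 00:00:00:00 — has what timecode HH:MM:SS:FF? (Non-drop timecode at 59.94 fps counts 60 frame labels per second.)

00:00:08:52

532 ÷ 60 = 8 full seconds, remainder 52 frames.
8 s = 0 h 0 min 8 s.
Timecode: 00:00:08:52.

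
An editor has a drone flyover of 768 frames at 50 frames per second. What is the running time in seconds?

15.36 seconds

Running time = 768 / (50) = 15.36 s.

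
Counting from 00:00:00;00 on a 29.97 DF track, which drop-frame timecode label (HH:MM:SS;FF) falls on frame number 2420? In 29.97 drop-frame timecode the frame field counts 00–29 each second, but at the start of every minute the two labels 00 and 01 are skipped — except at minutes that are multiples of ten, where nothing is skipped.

Each 10-minute DF block holds 10 × 60 × 30 − 9 × 2 = 17982 frames. 2420 ÷ 17982 → 0 full blocks, remainder 2420.
Within the partial block the first minute is 1800 frames and each further minute 1798, so 1 further minute boundary passed. Total skipped labels = 18 × 0 + 2 × 1 = 2.
Non-drop label index = 2420 + 2 = 2422; at 30 labels/s that is 00:01:20:22, i.e. DF 00:01:20;22.

00:01:20;22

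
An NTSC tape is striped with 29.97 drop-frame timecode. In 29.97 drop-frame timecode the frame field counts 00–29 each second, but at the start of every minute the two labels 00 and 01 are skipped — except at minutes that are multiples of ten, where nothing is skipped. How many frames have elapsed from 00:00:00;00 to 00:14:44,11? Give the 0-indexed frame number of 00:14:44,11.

26505

Complete 10-minute blocks: 1, each 17982 frames → 17982.
Remaining 4 whole minutes in the current block: 1800 + 3 × 1798 = 7194 frames.
Within the current minute: 44 × 30 + 11 − 2 = 1329 (labels ;00/;01 skipped at this minute). Total = 17982 + 7194 + 1329 = 26505.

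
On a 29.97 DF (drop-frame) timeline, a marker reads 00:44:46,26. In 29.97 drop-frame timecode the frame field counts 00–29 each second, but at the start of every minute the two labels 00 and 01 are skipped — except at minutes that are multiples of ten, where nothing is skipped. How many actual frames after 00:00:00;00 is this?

As if non-drop at 30 labels/s: (0 × 3600 + 44 × 60 + 46) × 30 + 26 = 80606.
Minute boundaries passed: 44; those not divisible by 10: 44 − 4 = 40; dropped labels = 2 × 40 = 80.
Actual frame index = 80606 − 80 = 80526.

80526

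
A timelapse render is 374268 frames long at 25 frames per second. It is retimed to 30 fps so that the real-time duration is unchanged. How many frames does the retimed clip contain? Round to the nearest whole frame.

449122 frames

Frames at target rate = 374268 × (30) / (25) = 2245608/5 ≈ 449121.600.
Nearest whole frame: 449122.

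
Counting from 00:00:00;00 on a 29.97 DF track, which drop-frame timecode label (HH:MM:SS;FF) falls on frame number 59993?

00:33:21;23

Ten DF minutes hold 17982 frames, so frame 59993 lies in block 3 (frames 53946–71927) with 6047 frames into that block.
The block's first minute is 1800 frames and the rest 1798 each; 6047 frames reaches minute 3, so 3 × 18 + 3 × 2 = 60 labels have been skipped so far.
Adding those back, label number 59993 + 60 = 60053 at 30 labels/s is 2001 s + 23 f = 0 h 33 min 21 s frame 23, i.e. 00:33:21;23.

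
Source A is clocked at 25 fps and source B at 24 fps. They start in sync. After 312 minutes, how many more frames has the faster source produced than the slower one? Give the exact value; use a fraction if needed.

18720 frames

312 min = 18720 s.
A emits 25 × 18720 = 468000 frames; B emits 24 × 18720 = 449280.
Difference = 18720 frames; B is behind A.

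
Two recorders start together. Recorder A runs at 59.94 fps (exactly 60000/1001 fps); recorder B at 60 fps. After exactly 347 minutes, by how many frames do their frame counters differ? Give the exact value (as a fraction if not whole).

347 min = 20820 s.
A emits 60000/1001 × 20820 = 1249200000/1001 frames; B emits 60 × 20820 = 1249200.
Difference = 1249200/1001 frames (≈ 1247.9520); B is ahead of A.

1249200/1001 frames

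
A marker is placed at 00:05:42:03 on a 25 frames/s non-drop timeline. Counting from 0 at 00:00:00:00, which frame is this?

8553

Total seconds to the label: (0 × 3600 + 5 × 60 + 42) = 342.
Frame index = 342 × 25 + 3 = 8553.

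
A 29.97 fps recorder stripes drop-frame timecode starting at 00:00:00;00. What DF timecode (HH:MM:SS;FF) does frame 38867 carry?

00:21:36;25

Each 10-minute DF block holds 10 × 60 × 30 − 9 × 2 = 17982 frames. 38867 ÷ 17982 → 2 full blocks, remainder 2903.
Within the partial block the first minute is 1800 frames and each further minute 1798, so 1 further minute boundary passed. Total skipped labels = 18 × 2 + 2 × 1 = 38.
Non-drop label index = 38867 + 38 = 38905; at 30 labels/s that is 00:21:36:25, i.e. DF 00:21:36;25.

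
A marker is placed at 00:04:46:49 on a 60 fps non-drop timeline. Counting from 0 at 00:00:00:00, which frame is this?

Total seconds to the label: (0 × 3600 + 4 × 60 + 46) = 286.
Frame index = 286 × 60 + 49 = 17209.

frame 17209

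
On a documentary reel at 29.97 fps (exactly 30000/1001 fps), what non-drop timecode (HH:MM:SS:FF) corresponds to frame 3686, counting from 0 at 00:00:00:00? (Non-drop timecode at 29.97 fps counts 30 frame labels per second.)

00:02:02:26

3686 ÷ 30 = 122 full seconds, remainder 26 frames.
122 s = 0 h 2 min 2 s.
Timecode: 00:02:02:26.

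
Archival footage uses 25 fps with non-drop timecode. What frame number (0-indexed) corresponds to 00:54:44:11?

frame 82111

Total seconds to the label: (0 × 3600 + 54 × 60 + 44) = 3284.
Frame index = 3284 × 25 + 11 = 82111.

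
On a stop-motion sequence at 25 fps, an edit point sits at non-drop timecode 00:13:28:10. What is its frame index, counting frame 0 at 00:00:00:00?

Total seconds to the label: (0 × 3600 + 13 × 60 + 28) = 808.
Frame index = 808 × 25 + 10 = 20210.

20210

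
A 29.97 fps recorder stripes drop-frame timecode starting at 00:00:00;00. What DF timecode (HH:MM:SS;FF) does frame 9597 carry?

00:05:20;07

Each 10-minute DF block holds 10 × 60 × 30 − 9 × 2 = 17982 frames. 9597 ÷ 17982 → 0 full blocks, remainder 9597.
Within the partial block the first minute is 1800 frames and each further minute 1798, so 5 further minute boundaries passed. Total skipped labels = 18 × 0 + 2 × 5 = 10.
Non-drop label index = 9597 + 10 = 9607; at 30 labels/s that is 00:05:20:07, i.e. DF 00:05:20;07.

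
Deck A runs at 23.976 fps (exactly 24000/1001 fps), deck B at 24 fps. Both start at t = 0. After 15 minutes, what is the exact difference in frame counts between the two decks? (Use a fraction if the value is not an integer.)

15 min = 900 s.
A emits 24000/1001 × 900 = 21600000/1001 frames; B emits 24 × 900 = 21600.
Difference = 21600/1001 frames (≈ 21.5784); B is ahead of A.

21600/1001 frames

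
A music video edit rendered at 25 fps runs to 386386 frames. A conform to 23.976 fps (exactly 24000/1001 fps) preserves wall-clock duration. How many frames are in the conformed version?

370560 frames

Target frames = source frames × (target rate / source rate) = 386386 × (24000/1001)/(25) = 386386 × 960/1001 = 370560.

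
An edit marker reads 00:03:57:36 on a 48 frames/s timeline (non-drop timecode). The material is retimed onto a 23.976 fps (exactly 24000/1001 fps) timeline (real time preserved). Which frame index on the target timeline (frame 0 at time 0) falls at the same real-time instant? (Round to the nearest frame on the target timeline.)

Source frame index: (0×3600 + 3×60 + 57) × 48 + 36 = 11412.
Real time: 11412 / (48) = 951/4 s.
Target frame: (951/4) × (24000/1001) = 5706000/1001 ≈ 5700.300 → 5700.

frame 5700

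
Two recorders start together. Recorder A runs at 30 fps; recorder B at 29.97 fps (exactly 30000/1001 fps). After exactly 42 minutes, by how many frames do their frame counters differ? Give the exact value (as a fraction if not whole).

42 min = 2520 s.
A emits 30 × 2520 = 75600 frames; B emits 30000/1001 × 2520 = 10800000/143.
Difference = 10800/143 frames (≈ 75.5245); B is behind A.

10800/143 frames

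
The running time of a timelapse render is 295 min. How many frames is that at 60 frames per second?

1062000 frames

295 min = 17700 s.
Frames = 17700 × 60 = 1062000.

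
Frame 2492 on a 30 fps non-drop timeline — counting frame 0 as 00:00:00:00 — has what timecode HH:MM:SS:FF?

2492 ÷ 30 = 83 full seconds, remainder 2 frames.
83 s = 0 h 1 min 23 s.
Timecode: 00:01:23:02.

00:01:23:02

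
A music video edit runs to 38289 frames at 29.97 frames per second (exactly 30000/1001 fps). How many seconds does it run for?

Running time = 38289 / (30000/1001) = 1277.5763 s.

1277.5763 seconds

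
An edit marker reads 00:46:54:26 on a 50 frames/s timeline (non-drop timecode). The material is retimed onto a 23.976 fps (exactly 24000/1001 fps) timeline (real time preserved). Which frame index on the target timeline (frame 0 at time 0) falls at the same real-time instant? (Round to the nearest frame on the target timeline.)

frame 67481

Source frame index: (0×3600 + 46×60 + 54) × 50 + 26 = 140726.
Real time: 140726 / (50) = 70363/25 s.
Target frame: (70363/25) × (24000/1001) = 67548480/1001 ≈ 67480.999 → 67481.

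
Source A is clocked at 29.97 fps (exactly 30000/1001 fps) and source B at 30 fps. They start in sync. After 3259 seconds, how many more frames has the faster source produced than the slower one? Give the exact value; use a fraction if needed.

97770/1001 frames

A emits 30000/1001 × 3259 = 97770000/1001 frames; B emits 30 × 3259 = 97770.
Difference = 97770/1001 frames (≈ 97.6723); B is ahead of A.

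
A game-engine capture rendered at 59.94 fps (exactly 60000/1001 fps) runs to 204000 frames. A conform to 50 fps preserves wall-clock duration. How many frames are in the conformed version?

170170 frames

Target frames = source frames × (target rate / source rate) = 204000 × (50)/(60000/1001) = 204000 × 1001/1200 = 170170.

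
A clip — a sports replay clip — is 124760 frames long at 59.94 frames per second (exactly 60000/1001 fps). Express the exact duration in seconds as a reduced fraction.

3122119/1500 seconds

Running time = 124760 ÷ (60000/1001) = 124760 × 1001/60000 = 3122119/1500 s.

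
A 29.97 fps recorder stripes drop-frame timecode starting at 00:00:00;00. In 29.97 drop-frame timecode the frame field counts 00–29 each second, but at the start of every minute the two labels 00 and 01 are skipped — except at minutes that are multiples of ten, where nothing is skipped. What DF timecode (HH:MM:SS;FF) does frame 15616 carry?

Each 10-minute DF block holds 10 × 60 × 30 − 9 × 2 = 17982 frames. 15616 ÷ 17982 → 0 full blocks, remainder 15616.
Within the partial block the first minute is 1800 frames and each further minute 1798, so 8 further minute boundaries passed. Total skipped labels = 18 × 0 + 2 × 8 = 16.
Non-drop label index = 15616 + 16 = 15632; at 30 labels/s that is 00:08:41:02, i.e. DF 00:08:41;02.

00:08:41;02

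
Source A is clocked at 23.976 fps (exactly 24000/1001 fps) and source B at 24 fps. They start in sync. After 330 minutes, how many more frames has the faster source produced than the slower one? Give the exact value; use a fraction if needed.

43200/91 frames

330 min = 19800 s.
A emits 24000/1001 × 19800 = 43200000/91 frames; B emits 24 × 19800 = 475200.
Difference = 43200/91 frames (≈ 474.7253); B is ahead of A.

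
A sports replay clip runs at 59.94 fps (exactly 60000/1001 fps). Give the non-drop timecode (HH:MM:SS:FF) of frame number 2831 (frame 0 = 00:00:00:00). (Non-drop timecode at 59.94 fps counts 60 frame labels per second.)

00:00:47:11

2831 ÷ 60 = 47 full seconds, remainder 11 frames.
47 s = 0 h 0 min 47 s.
Timecode: 00:00:47:11.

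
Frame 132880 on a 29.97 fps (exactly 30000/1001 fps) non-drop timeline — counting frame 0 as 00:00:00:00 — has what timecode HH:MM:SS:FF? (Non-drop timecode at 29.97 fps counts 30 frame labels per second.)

01:13:49:10

132880 ÷ 30 = 4429 full seconds, remainder 10 frames.
4429 s = 1 h 13 min 49 s.
Timecode: 01:13:49:10.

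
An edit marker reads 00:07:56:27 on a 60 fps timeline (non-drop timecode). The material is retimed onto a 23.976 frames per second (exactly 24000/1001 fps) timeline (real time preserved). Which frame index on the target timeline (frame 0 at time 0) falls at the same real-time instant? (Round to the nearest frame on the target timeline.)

Source frame index: (0×3600 + 7×60 + 56) × 60 + 27 = 28587.
Real time: 28587 / (60) = 9529/20 s.
Target frame: (9529/20) × (24000/1001) = 879600/77 ≈ 11423.377 → 11423.

frame 11423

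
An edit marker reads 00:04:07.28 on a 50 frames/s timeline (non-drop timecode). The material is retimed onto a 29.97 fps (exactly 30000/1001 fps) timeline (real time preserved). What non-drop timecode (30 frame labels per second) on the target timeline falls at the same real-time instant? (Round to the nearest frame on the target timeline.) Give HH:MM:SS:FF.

Source frame index: (0×3600 + 4×60 + 7) × 50 + 28 = 12378.
Real time: 12378 / (50) = 6189/25 s.
Target frame: (6189/25) × (30000/1001) = 7426800/1001 ≈ 7419.381 → 7419.
At 30 labels/s: frame 7419 → 00:04:07:09.

00:04:07:09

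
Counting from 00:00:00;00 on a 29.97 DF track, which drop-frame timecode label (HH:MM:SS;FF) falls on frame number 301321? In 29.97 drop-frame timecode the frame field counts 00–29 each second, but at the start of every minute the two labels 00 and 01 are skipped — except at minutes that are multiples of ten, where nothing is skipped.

Ten DF minutes hold 17982 frames, so frame 301321 lies in block 16 (frames 287712–305693) with 13609 frames into that block.
The block's first minute is 1800 frames and the rest 1798 each; 13609 frames reaches minute 7, so 16 × 18 + 7 × 2 = 302 labels have been skipped so far.
Adding those back, label number 301321 + 302 = 301623 at 30 labels/s is 10054 s + 3 f = 2 h 47 min 34 s frame 3, i.e. 02:47:34;03.

02:47:34;03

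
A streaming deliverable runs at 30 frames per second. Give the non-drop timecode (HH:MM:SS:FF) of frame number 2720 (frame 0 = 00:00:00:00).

2720 ÷ 30 = 90 full seconds, remainder 20 frames.
90 s = 0 h 1 min 30 s.
Timecode: 00:01:30:20.

00:01:30:20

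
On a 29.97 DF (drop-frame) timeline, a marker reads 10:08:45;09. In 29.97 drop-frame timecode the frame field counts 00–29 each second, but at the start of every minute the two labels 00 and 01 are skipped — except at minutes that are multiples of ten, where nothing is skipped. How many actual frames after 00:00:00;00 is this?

Complete 10-minute blocks: 60, each 17982 frames → 1078920.
Remaining 8 whole minutes in the current block: 1800 + 7 × 1798 = 14386 frames.
Within the current minute: 45 × 30 + 9 − 2 = 1357 (labels ;00/;01 skipped at this minute). Total = 1078920 + 14386 + 1357 = 1094663.

1094663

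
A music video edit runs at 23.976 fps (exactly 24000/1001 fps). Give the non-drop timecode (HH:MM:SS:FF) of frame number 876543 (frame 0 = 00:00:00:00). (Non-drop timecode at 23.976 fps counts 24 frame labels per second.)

876543 ÷ 24 = 36522 full seconds, remainder 15 frames.
36522 s = 10 h 8 min 42 s.
Timecode: 10:08:42:15.

10:08:42:15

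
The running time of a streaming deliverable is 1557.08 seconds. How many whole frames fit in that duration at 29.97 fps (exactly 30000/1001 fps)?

46665 frames

Frames = 1557.08 × 30000/1001 = 6673200/143 ≈ 46665.7343.
Complete frames: 46665.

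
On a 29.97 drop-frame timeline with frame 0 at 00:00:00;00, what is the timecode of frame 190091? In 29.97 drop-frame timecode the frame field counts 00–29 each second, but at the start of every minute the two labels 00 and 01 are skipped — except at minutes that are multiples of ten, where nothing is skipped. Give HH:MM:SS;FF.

Each 10-minute DF block holds 10 × 60 × 30 − 9 × 2 = 17982 frames. 190091 ÷ 17982 → 10 full blocks, remainder 10271.
Within the partial block the first minute is 1800 frames and each further minute 1798, so 5 further minute boundaries passed. Total skipped labels = 18 × 10 + 2 × 5 = 190.
Non-drop label index = 190091 + 190 = 190281; at 30 labels/s that is 01:45:42:21, i.e. DF 01:45:42;21.

01:45:42;21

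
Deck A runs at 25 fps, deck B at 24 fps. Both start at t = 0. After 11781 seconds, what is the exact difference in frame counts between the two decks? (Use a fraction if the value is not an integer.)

A emits 25 × 11781 = 294525 frames; B emits 24 × 11781 = 282744.
Difference = 11781 frames; B is behind A.

11781 frames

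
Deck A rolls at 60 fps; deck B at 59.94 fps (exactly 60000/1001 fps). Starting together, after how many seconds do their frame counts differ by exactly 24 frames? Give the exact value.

The gap grows by |60000/1001 − 60| = 60/1001 frames per second.
Time for a 24-frame gap: 24 ÷ (60/1001) = 400.4 s.

400.4 seconds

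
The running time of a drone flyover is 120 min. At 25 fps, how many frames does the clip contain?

120 min = 7200 s.
Frames = 7200 × 25 = 180000.

180000 frames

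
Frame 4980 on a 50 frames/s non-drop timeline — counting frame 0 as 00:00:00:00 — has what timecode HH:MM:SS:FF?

4980 ÷ 50 = 99 full seconds, remainder 30 frames.
99 s = 0 h 1 min 39 s.
Timecode: 00:01:39:30.

00:01:39:30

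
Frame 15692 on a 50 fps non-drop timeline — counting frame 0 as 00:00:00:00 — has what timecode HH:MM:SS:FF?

15692 ÷ 50 = 313 full seconds, remainder 42 frames.
313 s = 0 h 5 min 13 s.
Timecode: 00:05:13:42.

00:05:13:42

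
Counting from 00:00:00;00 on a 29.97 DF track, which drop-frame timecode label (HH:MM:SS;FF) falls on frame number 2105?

00:01:10;07

Ten DF minutes hold 17982 frames, so frame 2105 lies in block 0 (frames 0–17981) with 2105 frames into that block.
The block's first minute is 1800 frames and the rest 1798 each; 2105 frames reaches minute 1, so 0 × 18 + 1 × 2 = 2 labels have been skipped so far.
Adding those back, label number 2105 + 2 = 2107 at 30 labels/s is 70 s + 7 f = 0 h 1 min 10 s frame 7, i.e. 00:01:10;07.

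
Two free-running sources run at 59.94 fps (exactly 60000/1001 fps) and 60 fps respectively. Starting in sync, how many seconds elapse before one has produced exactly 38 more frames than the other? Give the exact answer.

19019/30 seconds

The gap grows by |60 − 60000/1001| = 60/1001 frames per second.
Time for a 38-frame gap: 38 ÷ (60/1001) = 19019/30 s.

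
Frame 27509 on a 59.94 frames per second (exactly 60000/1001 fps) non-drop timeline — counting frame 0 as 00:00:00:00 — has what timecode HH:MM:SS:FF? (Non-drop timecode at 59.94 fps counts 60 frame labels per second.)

00:07:38:29

27509 ÷ 60 = 458 full seconds, remainder 29 frames.
458 s = 0 h 7 min 38 s.
Timecode: 00:07:38:29.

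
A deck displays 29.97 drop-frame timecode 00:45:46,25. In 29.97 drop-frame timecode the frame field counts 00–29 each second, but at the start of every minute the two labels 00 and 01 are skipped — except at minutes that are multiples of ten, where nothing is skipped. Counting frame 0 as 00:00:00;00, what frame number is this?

Complete 10-minute blocks: 4, each 17982 frames → 71928.
Remaining 5 whole minutes in the current block: 1800 + 4 × 1798 = 8992 frames.
Within the current minute: 46 × 30 + 25 − 2 = 1403 (labels ;00/;01 skipped at this minute). Total = 71928 + 8992 + 1403 = 82323.

82323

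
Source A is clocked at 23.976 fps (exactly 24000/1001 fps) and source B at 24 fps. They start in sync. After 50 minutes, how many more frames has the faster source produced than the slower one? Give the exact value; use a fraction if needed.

50 min = 3000 s.
A emits 24000/1001 × 3000 = 72000000/1001 frames; B emits 24 × 3000 = 72000.
Difference = 72000/1001 frames (≈ 71.9281); B is ahead of A.

72000/1001 frames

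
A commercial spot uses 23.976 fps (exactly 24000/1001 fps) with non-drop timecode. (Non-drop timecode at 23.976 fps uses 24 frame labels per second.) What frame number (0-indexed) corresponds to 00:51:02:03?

73491

Total seconds to the label: (0 × 3600 + 51 × 60 + 2) = 3062.
Frame index = 3062 × 24 + 3 = 73491.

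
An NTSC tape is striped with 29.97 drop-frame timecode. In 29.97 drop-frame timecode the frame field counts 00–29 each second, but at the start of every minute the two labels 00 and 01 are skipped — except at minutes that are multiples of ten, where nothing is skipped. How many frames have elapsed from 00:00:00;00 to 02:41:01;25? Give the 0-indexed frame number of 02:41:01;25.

289565

Complete 10-minute blocks: 16, each 17982 frames → 287712.
Remaining 1 whole minute in the current block: 1800 + 0 × 1798 = 1800 frames.
Within the current minute: 1 × 30 + 25 − 2 = 53 (labels ;00/;01 skipped at this minute). Total = 287712 + 1800 + 53 = 289565.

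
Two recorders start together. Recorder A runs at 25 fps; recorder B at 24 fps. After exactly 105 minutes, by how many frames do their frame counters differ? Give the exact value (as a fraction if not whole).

105 min = 6300 s.
A emits 25 × 6300 = 157500 frames; B emits 24 × 6300 = 151200.
Difference = 6300 frames; B is behind A.

6300 frames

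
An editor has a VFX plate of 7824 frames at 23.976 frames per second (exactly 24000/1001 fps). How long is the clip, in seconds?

Running time = 7824 / (24000/1001) = 326.326 s.

326.326 seconds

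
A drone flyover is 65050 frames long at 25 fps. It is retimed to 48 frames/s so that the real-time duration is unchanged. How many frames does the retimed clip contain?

Target frames = source frames × (target rate / source rate) = 65050 × (48)/(25) = 65050 × 48/25 = 124896.

124896 frames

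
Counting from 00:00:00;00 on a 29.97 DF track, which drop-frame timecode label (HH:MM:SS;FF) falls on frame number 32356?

00:17:59;18

Ten DF minutes hold 17982 frames, so frame 32356 lies in block 1 (frames 17982–35963) with 14374 frames into that block.
The block's first minute is 1800 frames and the rest 1798 each; 14374 frames reaches minute 7, so 1 × 18 + 7 × 2 = 32 labels have been skipped so far.
Adding those back, label number 32356 + 32 = 32388 at 30 labels/s is 1079 s + 18 f = 0 h 17 min 59 s frame 18, i.e. 00:17:59;18.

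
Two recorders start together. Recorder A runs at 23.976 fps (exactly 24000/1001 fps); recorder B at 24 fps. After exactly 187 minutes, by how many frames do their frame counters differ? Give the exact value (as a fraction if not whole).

24480/91 frames

187 min = 11220 s.
A emits 24000/1001 × 11220 = 24480000/91 frames; B emits 24 × 11220 = 269280.
Difference = 24480/91 frames (≈ 269.0110); B is ahead of A.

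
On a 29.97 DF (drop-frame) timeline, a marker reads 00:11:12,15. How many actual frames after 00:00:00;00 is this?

20155

Complete 10-minute blocks: 1, each 17982 frames → 17982.
Remaining 1 whole minute in the current block: 1800 + 0 × 1798 = 1800 frames.
Within the current minute: 12 × 30 + 15 − 2 = 373 (labels ;00/;01 skipped at this minute). Total = 17982 + 1800 + 373 = 20155.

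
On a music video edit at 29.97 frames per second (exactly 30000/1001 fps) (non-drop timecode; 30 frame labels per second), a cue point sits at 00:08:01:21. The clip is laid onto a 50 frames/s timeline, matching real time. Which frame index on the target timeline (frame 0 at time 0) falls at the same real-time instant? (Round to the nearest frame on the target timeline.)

Source frame index: (0×3600 + 8×60 + 1) × 30 + 21 = 14451.
Real time: 14451 / (30000/1001) = 4821817/10000 s.
Target frame: (4821817/10000) × (50) = 4821817/200 ≈ 24109.085 → 24109.

frame 24109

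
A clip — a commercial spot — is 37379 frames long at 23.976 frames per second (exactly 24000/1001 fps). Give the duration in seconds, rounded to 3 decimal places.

Running time = 37379 × 1001/24000 = 37416379/24000 s ≈ 1559.016 s.

1559.016 seconds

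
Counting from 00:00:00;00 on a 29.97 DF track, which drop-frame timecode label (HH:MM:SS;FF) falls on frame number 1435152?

Each 10-minute DF block holds 10 × 60 × 30 − 9 × 2 = 17982 frames. 1435152 ÷ 17982 → 79 full blocks, remainder 14574.
Within the partial block the first minute is 1800 frames and each further minute 1798, so 8 further minute boundaries passed. Total skipped labels = 18 × 79 + 2 × 8 = 1438.
Non-drop label index = 1435152 + 1438 = 1436590; at 30 labels/s that is 13:18:06:10, i.e. DF 13:18:06;10.

13:18:06;10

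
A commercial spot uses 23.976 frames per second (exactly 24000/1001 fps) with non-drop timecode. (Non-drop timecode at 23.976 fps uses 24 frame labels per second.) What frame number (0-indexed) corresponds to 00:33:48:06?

Total seconds to the label: (0 × 3600 + 33 × 60 + 48) = 2028.
Frame index = 2028 × 24 + 6 = 48678.

48678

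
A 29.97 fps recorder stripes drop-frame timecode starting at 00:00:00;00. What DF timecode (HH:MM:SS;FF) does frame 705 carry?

Ten DF minutes hold 17982 frames, so frame 705 lies in block 0 (frames 0–17981) with 705 frames into that block.
The block's first minute is 1800 frames and the rest 1798 each; 705 frames reaches minute 0, so 0 × 18 + 0 × 2 = 0 labels have been skipped so far.
Adding those back, label number 705 + 0 = 705 at 30 labels/s is 23 s + 15 f = 0 h 0 min 23 s frame 15, i.e. 00:00:23;15.

00:00:23;15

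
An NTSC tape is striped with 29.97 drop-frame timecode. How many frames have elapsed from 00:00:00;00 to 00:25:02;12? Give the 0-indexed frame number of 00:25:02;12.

45026

As if non-drop at 30 labels/s: (0 × 3600 + 25 × 60 + 2) × 30 + 12 = 45072.
Minute boundaries passed: 25; those not divisible by 10: 25 − 2 = 23; dropped labels = 2 × 23 = 46.
Actual frame index = 45072 − 46 = 45026.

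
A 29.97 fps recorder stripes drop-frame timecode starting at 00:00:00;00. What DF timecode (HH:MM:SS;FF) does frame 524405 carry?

04:51:37;19

Ten DF minutes hold 17982 frames, so frame 524405 lies in block 29 (frames 521478–539459) with 2927 frames into that block.
The block's first minute is 1800 frames and the rest 1798 each; 2927 frames reaches minute 1, so 29 × 18 + 1 × 2 = 524 labels have been skipped so far.
Adding those back, label number 524405 + 524 = 524929 at 30 labels/s is 17497 s + 19 f = 4 h 51 min 37 s frame 19, i.e. 04:51:37;19.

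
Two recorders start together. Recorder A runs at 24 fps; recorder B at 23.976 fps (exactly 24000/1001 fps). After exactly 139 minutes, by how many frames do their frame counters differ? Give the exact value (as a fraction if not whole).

200160/1001 frames

139 min = 8340 s.
A emits 24 × 8340 = 200160 frames; B emits 24000/1001 × 8340 = 200160000/1001.
Difference = 200160/1001 frames (≈ 199.9600); B is behind A.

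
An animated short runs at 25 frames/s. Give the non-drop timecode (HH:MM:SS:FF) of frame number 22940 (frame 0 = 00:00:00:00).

22940 ÷ 25 = 917 full seconds, remainder 15 frames.
917 s = 0 h 15 min 17 s.
Timecode: 00:15:17:15.

00:15:17:15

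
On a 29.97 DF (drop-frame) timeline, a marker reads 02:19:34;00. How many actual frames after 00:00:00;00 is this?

As if non-drop at 30 labels/s: (2 × 3600 + 19 × 60 + 34) × 30 + 0 = 251220.
Minute boundaries passed: 139; those not divisible by 10: 139 − 13 = 126; dropped labels = 2 × 126 = 252.
Actual frame index = 251220 − 252 = 250968.

250968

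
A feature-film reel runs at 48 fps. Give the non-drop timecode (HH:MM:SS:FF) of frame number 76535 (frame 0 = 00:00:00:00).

76535 ÷ 48 = 1594 full seconds, remainder 23 frames.
1594 s = 0 h 26 min 34 s.
Timecode: 00:26:34:23.

00:26:34:23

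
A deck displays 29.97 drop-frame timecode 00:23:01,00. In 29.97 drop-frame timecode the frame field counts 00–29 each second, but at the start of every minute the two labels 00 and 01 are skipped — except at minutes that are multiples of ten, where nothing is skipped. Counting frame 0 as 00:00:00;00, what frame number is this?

As if non-drop at 30 labels/s: (0 × 3600 + 23 × 60 + 1) × 30 + 0 = 41430.
Minute boundaries passed: 23; those not divisible by 10: 23 − 2 = 21; dropped labels = 2 × 21 = 42.
Actual frame index = 41430 − 42 = 41388.

41388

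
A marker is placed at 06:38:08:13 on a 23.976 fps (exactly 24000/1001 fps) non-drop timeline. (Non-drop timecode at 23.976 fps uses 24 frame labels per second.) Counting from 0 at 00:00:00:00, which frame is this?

frame 573325

Total seconds to the label: (6 × 3600 + 38 × 60 + 8) = 23888.
Frame index = 23888 × 24 + 13 = 573325.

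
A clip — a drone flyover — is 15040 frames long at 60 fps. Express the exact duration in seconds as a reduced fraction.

Running time = 15040 ÷ (60) = 15040 × 1/60 = 752/3 s.

752/3 seconds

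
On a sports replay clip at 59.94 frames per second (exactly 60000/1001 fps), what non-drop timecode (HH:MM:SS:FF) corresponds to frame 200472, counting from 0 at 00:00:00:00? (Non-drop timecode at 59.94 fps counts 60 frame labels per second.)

00:55:41:12

200472 ÷ 60 = 3341 full seconds, remainder 12 frames.
3341 s = 0 h 55 min 41 s.
Timecode: 00:55:41:12.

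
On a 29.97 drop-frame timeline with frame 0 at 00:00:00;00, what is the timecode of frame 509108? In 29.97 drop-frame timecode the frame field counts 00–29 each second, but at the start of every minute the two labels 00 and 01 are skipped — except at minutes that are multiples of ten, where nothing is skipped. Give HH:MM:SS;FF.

Each 10-minute DF block holds 10 × 60 × 30 − 9 × 2 = 17982 frames. 509108 ÷ 17982 → 28 full blocks, remainder 5612.
Within the partial block the first minute is 1800 frames and each further minute 1798, so 3 further minute boundaries passed. Total skipped labels = 18 × 28 + 2 × 3 = 510.
Non-drop label index = 509108 + 510 = 509618; at 30 labels/s that is 04:43:07:08, i.e. DF 04:43:07;08.

04:43:07;08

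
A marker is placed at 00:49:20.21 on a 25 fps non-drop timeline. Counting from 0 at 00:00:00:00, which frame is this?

Total seconds to the label: (0 × 3600 + 49 × 60 + 20) = 2960.
Frame index = 2960 × 25 + 21 = 74021.

frame 74021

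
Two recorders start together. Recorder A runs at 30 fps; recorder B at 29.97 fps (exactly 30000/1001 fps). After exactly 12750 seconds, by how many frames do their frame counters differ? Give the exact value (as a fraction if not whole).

A emits 30 × 12750 = 382500 frames; B emits 30000/1001 × 12750 = 382500000/1001.
Difference = 382500/1001 frames (≈ 382.1179); B is behind A.

382500/1001 frames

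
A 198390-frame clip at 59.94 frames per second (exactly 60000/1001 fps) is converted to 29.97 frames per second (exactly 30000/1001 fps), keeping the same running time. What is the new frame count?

Target frames = source frames × (target rate / source rate) = 198390 × (30000/1001)/(60000/1001) = 198390 × 1/2 = 99195.

99195 frames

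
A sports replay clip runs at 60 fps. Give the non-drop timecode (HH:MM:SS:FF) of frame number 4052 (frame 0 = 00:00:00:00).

00:01:07:32

4052 ÷ 60 = 67 full seconds, remainder 32 frames.
67 s = 0 h 1 min 7 s.
Timecode: 00:01:07:32.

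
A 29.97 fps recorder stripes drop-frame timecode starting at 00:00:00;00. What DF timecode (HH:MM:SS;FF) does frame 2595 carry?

Each 10-minute DF block holds 10 × 60 × 30 − 9 × 2 = 17982 frames. 2595 ÷ 17982 → 0 full blocks, remainder 2595.
Within the partial block the first minute is 1800 frames and each further minute 1798, so 1 further minute boundary passed. Total skipped labels = 18 × 0 + 2 × 1 = 2.
Non-drop label index = 2595 + 2 = 2597; at 30 labels/s that is 00:01:26:17, i.e. DF 00:01:26;17.

00:01:26;17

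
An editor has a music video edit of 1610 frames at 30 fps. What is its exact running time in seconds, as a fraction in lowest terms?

Running time = 1610 ÷ (30) = 1610 × 1/30 = 161/3 s.

161/3 seconds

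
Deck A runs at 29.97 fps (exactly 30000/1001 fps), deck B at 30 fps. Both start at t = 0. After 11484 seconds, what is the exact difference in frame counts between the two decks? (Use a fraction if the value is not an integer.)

A emits 30000/1001 × 11484 = 31320000/91 frames; B emits 30 × 11484 = 344520.
Difference = 31320/91 frames (≈ 344.1758); B is ahead of A.

31320/91 frames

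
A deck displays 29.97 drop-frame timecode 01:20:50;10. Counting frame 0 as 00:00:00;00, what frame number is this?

145366

Complete 10-minute blocks: 8, each 17982 frames → 143856.
Remaining 0 whole minutes in the current block: 0 frames.
Within the current minute: 50 × 30 + 10 = 1510. Total = 143856 + 0 + 1510 = 145366.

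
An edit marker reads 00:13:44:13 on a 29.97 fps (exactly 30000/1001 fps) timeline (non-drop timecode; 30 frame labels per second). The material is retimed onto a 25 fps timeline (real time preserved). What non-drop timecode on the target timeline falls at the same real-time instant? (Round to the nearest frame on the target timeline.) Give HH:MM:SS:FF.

00:13:45:06

Source frame index: (0×3600 + 13×60 + 44) × 30 + 13 = 24733.
Real time: 24733 / (30000/1001) = 24757733/30000 s.
Target frame: (24757733/30000) × (25) = 24757733/1200 ≈ 20631.444 → 20631.
At 25 labels/s: frame 20631 → 00:13:45:06.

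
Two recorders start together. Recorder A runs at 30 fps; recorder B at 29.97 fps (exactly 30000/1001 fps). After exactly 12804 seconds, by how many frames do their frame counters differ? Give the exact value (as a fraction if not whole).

A emits 30 × 12804 = 384120 frames; B emits 30000/1001 × 12804 = 34920000/91.
Difference = 34920/91 frames (≈ 383.7363); B is behind A.

34920/91 frames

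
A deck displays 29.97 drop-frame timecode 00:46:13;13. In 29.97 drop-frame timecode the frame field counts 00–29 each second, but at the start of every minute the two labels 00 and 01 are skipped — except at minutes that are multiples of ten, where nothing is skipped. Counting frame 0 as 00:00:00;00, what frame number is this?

As if non-drop at 30 labels/s: (0 × 3600 + 46 × 60 + 13) × 30 + 13 = 83203.
Minute boundaries passed: 46; those not divisible by 10: 46 − 4 = 42; dropped labels = 2 × 42 = 84.
Actual frame index = 83203 − 84 = 83119.

83119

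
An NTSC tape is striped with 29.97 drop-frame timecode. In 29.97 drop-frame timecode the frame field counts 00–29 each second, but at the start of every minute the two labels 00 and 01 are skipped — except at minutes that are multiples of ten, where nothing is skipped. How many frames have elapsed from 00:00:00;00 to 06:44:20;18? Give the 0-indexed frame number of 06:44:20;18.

As if non-drop at 30 labels/s: (6 × 3600 + 44 × 60 + 20) × 30 + 18 = 727818.
Minute boundaries passed: 404; those not divisible by 10: 404 − 40 = 364; dropped labels = 2 × 364 = 728.
Actual frame index = 727818 − 728 = 727090.

727090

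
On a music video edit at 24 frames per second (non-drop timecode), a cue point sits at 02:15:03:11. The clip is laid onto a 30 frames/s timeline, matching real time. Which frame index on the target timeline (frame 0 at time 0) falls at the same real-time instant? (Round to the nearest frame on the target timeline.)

frame 243104

Source frame index: (2×3600 + 15×60 + 3) × 24 + 11 = 194483.
Real time: 194483 / (24) = 194483/24 s.
Target frame: (194483/24) × (30) = 972415/4 ≈ 243103.750 → 243104.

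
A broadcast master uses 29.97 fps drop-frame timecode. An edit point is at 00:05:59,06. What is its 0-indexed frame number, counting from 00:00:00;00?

10766

Complete 10-minute blocks: 0, each 17982 frames → 0.
Remaining 5 whole minutes in the current block: 1800 + 4 × 1798 = 8992 frames.
Within the current minute: 59 × 30 + 6 − 2 = 1774 (labels ;00/;01 skipped at this minute). Total = 0 + 8992 + 1774 = 10766.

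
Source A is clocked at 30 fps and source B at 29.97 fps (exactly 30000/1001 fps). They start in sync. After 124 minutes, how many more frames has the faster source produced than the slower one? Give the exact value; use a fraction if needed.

124 min = 7440 s.
A emits 30 × 7440 = 223200 frames; B emits 30000/1001 × 7440 = 223200000/1001.
Difference = 223200/1001 frames (≈ 222.9770); B is behind A.

223200/1001 frames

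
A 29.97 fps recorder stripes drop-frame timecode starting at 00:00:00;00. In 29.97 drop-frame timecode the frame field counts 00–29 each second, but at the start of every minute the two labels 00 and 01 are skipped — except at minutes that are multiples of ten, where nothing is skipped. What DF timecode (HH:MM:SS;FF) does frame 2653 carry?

00:01:28;15

Each 10-minute DF block holds 10 × 60 × 30 − 9 × 2 = 17982 frames. 2653 ÷ 17982 → 0 full blocks, remainder 2653.
Within the partial block the first minute is 1800 frames and each further minute 1798, so 1 further minute boundary passed. Total skipped labels = 18 × 0 + 2 × 1 = 2.
Non-drop label index = 2653 + 2 = 2655; at 30 labels/s that is 00:01:28:15, i.e. DF 00:01:28;15.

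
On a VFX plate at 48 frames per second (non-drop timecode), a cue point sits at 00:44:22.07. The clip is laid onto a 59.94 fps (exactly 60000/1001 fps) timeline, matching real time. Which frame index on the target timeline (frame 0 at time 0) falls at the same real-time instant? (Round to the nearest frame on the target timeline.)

frame 159569

Source frame index: (0×3600 + 44×60 + 22) × 48 + 7 = 127783.
Real time: 127783 / (48) = 127783/48 s.
Target frame: (127783/48) × (60000/1001) = 159728750/1001 ≈ 159569.181 → 159569.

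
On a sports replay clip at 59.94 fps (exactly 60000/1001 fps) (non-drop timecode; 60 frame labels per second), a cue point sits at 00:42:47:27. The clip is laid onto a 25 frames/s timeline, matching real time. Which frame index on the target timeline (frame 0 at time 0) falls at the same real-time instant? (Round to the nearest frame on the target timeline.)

Source frame index: (0×3600 + 42×60 + 47) × 60 + 27 = 154047.
Real time: 154047 / (60000/1001) = 51400349/20000 s.
Target frame: (51400349/20000) × (25) = 51400349/800 ≈ 64250.436 → 64250.

frame 64250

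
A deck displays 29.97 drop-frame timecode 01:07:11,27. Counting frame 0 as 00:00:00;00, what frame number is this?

120835

Complete 10-minute blocks: 6, each 17982 frames → 107892.
Remaining 7 whole minutes in the current block: 1800 + 6 × 1798 = 12588 frames.
Within the current minute: 11 × 30 + 27 − 2 = 355 (labels ;00/;01 skipped at this minute). Total = 107892 + 12588 + 355 = 120835.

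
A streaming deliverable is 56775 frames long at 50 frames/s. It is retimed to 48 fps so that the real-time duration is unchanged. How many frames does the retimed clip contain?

Target frames = source frames × (target rate / source rate) = 56775 × (48)/(50) = 56775 × 24/25 = 54504.

54504 frames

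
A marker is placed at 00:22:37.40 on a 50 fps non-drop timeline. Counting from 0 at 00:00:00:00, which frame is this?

67890

Total seconds to the label: (0 × 3600 + 22 × 60 + 37) = 1357.
Frame index = 1357 × 50 + 40 = 67890.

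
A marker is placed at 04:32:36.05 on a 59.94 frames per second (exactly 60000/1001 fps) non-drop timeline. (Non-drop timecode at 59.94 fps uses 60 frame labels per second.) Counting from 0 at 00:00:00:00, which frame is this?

frame 981365

Total seconds to the label: (4 × 3600 + 32 × 60 + 36) = 16356.
Frame index = 16356 × 60 + 5 = 981365.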